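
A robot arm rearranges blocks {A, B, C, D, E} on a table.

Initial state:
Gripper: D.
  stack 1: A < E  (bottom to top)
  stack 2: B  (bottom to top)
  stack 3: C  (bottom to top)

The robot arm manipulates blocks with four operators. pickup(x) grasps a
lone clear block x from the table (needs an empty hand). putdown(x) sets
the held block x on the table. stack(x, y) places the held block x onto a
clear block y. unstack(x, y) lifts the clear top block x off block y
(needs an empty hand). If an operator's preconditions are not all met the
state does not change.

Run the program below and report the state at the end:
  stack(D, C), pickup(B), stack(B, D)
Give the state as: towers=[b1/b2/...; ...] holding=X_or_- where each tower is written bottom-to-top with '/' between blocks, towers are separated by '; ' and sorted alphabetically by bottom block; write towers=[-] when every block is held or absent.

step 1 (stack(D, C)): towers=[A/E; B; C/D] holding=-
step 2 (pickup(B)): towers=[A/E; C/D] holding=B
step 3 (stack(B, D)): towers=[A/E; C/D/B] holding=-

towers=[A/E; C/D/B] holding=-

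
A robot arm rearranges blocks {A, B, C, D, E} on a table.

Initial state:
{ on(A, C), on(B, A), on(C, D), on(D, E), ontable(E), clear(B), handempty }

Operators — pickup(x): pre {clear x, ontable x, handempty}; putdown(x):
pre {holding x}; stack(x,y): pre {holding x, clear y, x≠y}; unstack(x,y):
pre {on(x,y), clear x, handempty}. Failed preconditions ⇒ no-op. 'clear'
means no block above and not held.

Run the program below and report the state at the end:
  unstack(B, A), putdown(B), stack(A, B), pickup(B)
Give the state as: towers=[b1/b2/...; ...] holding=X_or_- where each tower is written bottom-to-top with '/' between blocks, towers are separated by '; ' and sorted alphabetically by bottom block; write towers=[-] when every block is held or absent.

step 1 (unstack(B, A)): towers=[E/D/C/A] holding=B
step 2 (putdown(B)): towers=[B; E/D/C/A] holding=-
step 3 (stack(A, B)) [no-op]: towers=[B; E/D/C/A] holding=-
step 4 (pickup(B)): towers=[E/D/C/A] holding=B

towers=[E/D/C/A] holding=B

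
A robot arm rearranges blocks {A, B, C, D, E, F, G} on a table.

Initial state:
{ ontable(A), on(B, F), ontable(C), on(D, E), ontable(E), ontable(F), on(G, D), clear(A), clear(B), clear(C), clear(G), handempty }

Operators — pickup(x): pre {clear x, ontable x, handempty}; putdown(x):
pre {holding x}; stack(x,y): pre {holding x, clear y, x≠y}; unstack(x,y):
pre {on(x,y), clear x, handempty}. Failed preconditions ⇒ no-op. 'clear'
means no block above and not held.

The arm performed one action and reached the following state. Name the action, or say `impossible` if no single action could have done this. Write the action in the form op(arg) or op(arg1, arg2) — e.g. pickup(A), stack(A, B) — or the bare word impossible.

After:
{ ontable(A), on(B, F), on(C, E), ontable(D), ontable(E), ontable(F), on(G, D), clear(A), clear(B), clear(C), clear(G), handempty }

target: towers=[A; D/G; E/C; F/B] holding=-
     unstack(B, F) → towers=[A; C; E/D/G; F] holding=B
     unstack(G, D) → towers=[A; C; E/D; F/B] holding=G
         pickup(A) → towers=[C; E/D/G; F/B] holding=A
         pickup(C) → towers=[A; E/D/G; F/B] holding=C
none of the 4 applicable actions match → impossible

impossible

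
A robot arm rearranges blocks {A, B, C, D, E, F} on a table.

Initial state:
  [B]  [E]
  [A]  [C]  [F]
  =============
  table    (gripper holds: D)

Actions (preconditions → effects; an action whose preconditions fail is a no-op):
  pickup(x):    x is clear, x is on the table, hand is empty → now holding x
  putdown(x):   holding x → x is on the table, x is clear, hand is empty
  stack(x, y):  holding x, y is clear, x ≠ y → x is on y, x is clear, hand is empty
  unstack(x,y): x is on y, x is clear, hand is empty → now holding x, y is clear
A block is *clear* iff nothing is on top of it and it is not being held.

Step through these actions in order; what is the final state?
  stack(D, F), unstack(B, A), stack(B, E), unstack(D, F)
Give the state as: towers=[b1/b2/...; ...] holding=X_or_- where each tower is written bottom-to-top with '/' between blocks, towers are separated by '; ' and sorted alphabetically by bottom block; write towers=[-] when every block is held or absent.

towers=[A; C/E/B; F] holding=D

step 1 (stack(D, F)): towers=[A/B; C/E; F/D] holding=-
step 2 (unstack(B, A)): towers=[A; C/E; F/D] holding=B
step 3 (stack(B, E)): towers=[A; C/E/B; F/D] holding=-
step 4 (unstack(D, F)): towers=[A; C/E/B; F] holding=D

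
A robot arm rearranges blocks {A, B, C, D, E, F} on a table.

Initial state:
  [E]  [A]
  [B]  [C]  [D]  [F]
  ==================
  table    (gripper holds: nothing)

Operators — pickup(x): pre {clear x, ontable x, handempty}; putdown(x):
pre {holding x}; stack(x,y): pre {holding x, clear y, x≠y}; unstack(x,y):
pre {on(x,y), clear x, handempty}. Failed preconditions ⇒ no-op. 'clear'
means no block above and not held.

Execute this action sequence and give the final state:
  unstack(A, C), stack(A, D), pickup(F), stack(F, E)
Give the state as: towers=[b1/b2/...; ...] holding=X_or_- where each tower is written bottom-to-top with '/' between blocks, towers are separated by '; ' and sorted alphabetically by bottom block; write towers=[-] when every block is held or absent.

towers=[B/E/F; C; D/A] holding=-

step 1 (unstack(A, C)): towers=[B/E; C; D; F] holding=A
step 2 (stack(A, D)): towers=[B/E; C; D/A; F] holding=-
step 3 (pickup(F)): towers=[B/E; C; D/A] holding=F
step 4 (stack(F, E)): towers=[B/E/F; C; D/A] holding=-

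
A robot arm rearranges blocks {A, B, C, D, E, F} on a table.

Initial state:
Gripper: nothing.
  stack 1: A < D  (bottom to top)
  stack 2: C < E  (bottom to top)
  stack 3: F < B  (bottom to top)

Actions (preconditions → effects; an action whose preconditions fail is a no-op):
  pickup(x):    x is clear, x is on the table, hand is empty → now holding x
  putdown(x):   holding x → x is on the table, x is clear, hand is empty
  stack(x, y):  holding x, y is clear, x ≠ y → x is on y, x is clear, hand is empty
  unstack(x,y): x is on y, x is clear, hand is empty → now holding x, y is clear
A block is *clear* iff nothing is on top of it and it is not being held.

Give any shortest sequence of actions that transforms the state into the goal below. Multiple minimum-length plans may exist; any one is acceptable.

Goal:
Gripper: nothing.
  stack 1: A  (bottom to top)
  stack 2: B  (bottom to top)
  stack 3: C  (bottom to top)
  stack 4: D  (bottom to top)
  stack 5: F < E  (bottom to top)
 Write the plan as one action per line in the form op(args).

unstack(B, F)
putdown(B)
unstack(D, A)
putdown(D)
unstack(E, C)
stack(E, F)

step 1 (unstack(B, F)): towers=[A/D; C/E; F] holding=B
step 2 (putdown(B)): towers=[A/D; B; C/E; F] holding=-
step 3 (unstack(D, A)): towers=[A; B; C/E; F] holding=D
step 4 (putdown(D)): towers=[A; B; C/E; D; F] holding=-
step 5 (unstack(E, C)): towers=[A; B; C; D; F] holding=E
step 6 (stack(E, F)): towers=[A; B; C; D; F/E] holding=-
goal check: towers=[A; B; C; D; F/E] holding=- — reached (length 6, optimal by BFS)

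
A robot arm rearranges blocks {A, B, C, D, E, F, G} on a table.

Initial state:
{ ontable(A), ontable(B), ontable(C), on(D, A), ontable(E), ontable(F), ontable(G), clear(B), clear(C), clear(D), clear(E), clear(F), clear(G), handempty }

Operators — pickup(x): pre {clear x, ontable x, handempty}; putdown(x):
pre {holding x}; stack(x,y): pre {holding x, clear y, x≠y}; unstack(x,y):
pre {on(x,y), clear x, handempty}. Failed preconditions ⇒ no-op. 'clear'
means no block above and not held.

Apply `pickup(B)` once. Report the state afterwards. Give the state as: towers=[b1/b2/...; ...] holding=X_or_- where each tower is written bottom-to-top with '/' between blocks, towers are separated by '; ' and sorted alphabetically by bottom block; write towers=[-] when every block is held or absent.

before: towers=[A/D; B; C; E; F; G] holding=-
pre[pickup(B)]: clear(B) ✓, ontable(B) ✓, handempty ✓
all met → apply pickup(B)
after:  towers=[A/D; C; E; F; G] holding=B

towers=[A/D; C; E; F; G] holding=B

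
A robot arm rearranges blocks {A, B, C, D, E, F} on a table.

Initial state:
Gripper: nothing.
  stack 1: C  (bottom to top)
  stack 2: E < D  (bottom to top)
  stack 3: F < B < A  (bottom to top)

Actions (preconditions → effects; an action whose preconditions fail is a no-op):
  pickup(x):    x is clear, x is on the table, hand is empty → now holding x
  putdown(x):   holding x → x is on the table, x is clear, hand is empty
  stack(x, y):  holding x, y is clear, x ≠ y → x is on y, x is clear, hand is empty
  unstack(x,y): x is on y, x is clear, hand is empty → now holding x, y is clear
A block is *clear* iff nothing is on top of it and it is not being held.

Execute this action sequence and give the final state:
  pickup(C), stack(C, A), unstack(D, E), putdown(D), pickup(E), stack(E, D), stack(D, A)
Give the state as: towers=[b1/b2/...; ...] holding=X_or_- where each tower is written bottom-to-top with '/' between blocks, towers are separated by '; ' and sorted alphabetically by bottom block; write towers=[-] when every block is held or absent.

step 1 (pickup(C)): towers=[E/D; F/B/A] holding=C
step 2 (stack(C, A)): towers=[E/D; F/B/A/C] holding=-
step 3 (unstack(D, E)): towers=[E; F/B/A/C] holding=D
step 4 (putdown(D)): towers=[D; E; F/B/A/C] holding=-
step 5 (pickup(E)): towers=[D; F/B/A/C] holding=E
step 6 (stack(E, D)): towers=[D/E; F/B/A/C] holding=-
step 7 (stack(D, A)) [no-op]: towers=[D/E; F/B/A/C] holding=-

towers=[D/E; F/B/A/C] holding=-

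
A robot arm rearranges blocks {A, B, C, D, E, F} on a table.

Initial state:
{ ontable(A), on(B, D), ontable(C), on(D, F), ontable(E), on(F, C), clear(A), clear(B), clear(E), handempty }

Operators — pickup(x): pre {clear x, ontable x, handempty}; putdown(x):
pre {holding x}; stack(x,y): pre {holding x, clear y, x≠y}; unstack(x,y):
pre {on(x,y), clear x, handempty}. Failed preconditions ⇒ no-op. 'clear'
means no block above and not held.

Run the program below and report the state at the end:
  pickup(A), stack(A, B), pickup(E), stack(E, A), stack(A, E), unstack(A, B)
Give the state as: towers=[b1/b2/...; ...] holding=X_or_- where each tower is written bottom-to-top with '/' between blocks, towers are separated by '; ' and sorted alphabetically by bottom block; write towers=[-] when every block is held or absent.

towers=[C/F/D/B/A/E] holding=-

step 1 (pickup(A)): towers=[C/F/D/B; E] holding=A
step 2 (stack(A, B)): towers=[C/F/D/B/A; E] holding=-
step 3 (pickup(E)): towers=[C/F/D/B/A] holding=E
step 4 (stack(E, A)): towers=[C/F/D/B/A/E] holding=-
step 5 (stack(A, E)) [no-op]: towers=[C/F/D/B/A/E] holding=-
step 6 (unstack(A, B)) [no-op]: towers=[C/F/D/B/A/E] holding=-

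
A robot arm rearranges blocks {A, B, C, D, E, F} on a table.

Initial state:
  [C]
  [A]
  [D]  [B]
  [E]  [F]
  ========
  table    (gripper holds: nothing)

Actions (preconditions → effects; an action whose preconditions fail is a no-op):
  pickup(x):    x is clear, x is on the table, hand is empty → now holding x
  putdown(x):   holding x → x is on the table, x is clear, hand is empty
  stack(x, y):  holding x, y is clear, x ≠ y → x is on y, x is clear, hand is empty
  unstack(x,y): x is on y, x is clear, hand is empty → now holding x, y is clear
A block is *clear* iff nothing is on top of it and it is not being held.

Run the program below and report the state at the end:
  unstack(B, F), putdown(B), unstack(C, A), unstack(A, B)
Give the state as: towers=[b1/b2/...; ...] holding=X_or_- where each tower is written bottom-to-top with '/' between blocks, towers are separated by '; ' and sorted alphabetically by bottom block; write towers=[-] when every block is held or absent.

step 1 (unstack(B, F)): towers=[E/D/A/C; F] holding=B
step 2 (putdown(B)): towers=[B; E/D/A/C; F] holding=-
step 3 (unstack(C, A)): towers=[B; E/D/A; F] holding=C
step 4 (unstack(A, B)) [no-op]: towers=[B; E/D/A; F] holding=C

towers=[B; E/D/A; F] holding=C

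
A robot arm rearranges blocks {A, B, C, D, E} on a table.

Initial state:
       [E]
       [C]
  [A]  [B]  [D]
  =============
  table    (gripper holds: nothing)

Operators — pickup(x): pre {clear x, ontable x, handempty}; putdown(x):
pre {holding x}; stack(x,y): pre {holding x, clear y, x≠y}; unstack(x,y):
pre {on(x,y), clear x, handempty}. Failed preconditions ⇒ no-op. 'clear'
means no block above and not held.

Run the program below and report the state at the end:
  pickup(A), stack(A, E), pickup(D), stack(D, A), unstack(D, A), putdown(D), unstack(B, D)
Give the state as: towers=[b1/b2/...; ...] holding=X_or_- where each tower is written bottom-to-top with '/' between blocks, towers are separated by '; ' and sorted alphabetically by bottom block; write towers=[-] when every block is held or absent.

towers=[B/C/E/A; D] holding=-

step 1 (pickup(A)): towers=[B/C/E; D] holding=A
step 2 (stack(A, E)): towers=[B/C/E/A; D] holding=-
step 3 (pickup(D)): towers=[B/C/E/A] holding=D
step 4 (stack(D, A)): towers=[B/C/E/A/D] holding=-
step 5 (unstack(D, A)): towers=[B/C/E/A] holding=D
step 6 (putdown(D)): towers=[B/C/E/A; D] holding=-
step 7 (unstack(B, D)) [no-op]: towers=[B/C/E/A; D] holding=-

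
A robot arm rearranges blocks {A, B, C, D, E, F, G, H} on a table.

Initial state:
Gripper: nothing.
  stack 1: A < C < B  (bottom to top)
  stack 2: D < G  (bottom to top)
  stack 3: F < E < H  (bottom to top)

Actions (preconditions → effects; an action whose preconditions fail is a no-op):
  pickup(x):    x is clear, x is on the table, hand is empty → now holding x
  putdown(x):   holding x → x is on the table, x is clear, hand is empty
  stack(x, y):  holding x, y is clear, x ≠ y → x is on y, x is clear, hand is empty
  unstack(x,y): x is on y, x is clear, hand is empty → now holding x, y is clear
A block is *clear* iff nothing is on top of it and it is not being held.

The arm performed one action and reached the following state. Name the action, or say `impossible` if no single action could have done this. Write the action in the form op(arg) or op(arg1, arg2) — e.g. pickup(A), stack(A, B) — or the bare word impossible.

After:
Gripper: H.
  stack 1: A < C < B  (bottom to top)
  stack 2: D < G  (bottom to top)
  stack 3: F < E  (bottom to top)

unstack(H, E)

target: towers=[A/C/B; D/G; F/E] holding=H
     unstack(G, D) → towers=[A/C/B; D; F/E/H] holding=G
     unstack(H, E) → towers=[A/C/B; D/G; F/E] holding=H  ← match
     unstack(B, C) → towers=[A/C; D/G; F/E/H] holding=B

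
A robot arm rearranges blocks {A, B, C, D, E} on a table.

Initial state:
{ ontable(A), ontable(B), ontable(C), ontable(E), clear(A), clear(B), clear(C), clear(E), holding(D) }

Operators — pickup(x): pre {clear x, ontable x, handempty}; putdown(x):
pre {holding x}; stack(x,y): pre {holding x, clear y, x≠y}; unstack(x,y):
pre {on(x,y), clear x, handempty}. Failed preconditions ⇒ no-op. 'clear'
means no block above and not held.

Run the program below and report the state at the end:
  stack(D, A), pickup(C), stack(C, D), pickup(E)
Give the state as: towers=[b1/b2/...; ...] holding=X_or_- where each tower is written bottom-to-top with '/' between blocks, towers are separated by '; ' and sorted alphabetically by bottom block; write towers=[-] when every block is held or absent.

step 1 (stack(D, A)): towers=[A/D; B; C; E] holding=-
step 2 (pickup(C)): towers=[A/D; B; E] holding=C
step 3 (stack(C, D)): towers=[A/D/C; B; E] holding=-
step 4 (pickup(E)): towers=[A/D/C; B] holding=E

towers=[A/D/C; B] holding=E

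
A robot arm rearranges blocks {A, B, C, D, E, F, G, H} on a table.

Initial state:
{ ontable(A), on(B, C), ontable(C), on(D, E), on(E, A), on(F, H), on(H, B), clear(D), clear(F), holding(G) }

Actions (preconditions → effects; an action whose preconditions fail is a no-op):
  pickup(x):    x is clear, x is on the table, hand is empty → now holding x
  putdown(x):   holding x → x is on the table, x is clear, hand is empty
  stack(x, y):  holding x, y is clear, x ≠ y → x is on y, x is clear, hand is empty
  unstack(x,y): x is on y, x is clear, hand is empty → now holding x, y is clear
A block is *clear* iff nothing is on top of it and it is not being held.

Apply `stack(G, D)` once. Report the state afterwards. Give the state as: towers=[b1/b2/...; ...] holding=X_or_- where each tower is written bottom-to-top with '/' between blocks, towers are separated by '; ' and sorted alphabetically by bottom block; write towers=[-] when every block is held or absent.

before: towers=[A/E/D; C/B/H/F] holding=G
pre[stack(G, D)]: holding(G) ✓, clear(D) ✓, G≠D ✓
all met → apply stack(G, D)
after:  towers=[A/E/D/G; C/B/H/F] holding=-

towers=[A/E/D/G; C/B/H/F] holding=-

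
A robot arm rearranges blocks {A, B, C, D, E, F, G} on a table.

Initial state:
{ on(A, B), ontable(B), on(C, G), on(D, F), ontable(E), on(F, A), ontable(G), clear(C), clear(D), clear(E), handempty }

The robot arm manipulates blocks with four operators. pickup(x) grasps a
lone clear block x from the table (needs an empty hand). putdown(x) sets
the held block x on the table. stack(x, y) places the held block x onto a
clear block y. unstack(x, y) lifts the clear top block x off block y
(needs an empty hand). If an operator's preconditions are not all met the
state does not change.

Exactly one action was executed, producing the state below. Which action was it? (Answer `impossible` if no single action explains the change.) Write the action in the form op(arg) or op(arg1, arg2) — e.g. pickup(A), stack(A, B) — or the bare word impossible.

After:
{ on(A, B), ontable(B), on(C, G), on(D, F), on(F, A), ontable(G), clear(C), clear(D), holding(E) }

target: towers=[B/A/F/D; G/C] holding=E
     unstack(D, F) → towers=[B/A/F; E; G/C] holding=D
         pickup(E) → towers=[B/A/F/D; G/C] holding=E  ← match
     unstack(C, G) → towers=[B/A/F/D; E; G] holding=C

pickup(E)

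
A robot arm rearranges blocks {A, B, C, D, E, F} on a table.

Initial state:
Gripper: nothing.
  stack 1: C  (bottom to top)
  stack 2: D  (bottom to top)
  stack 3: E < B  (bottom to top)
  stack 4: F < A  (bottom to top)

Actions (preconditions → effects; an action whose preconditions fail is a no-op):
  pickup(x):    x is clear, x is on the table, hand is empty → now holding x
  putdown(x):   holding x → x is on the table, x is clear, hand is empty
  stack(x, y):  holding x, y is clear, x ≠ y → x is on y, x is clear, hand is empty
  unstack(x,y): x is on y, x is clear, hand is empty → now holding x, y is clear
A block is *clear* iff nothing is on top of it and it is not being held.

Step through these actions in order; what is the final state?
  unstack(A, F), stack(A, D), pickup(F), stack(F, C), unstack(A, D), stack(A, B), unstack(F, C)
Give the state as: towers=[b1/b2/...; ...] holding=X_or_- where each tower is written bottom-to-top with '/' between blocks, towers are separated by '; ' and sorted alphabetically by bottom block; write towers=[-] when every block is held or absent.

step 1 (unstack(A, F)): towers=[C; D; E/B; F] holding=A
step 2 (stack(A, D)): towers=[C; D/A; E/B; F] holding=-
step 3 (pickup(F)): towers=[C; D/A; E/B] holding=F
step 4 (stack(F, C)): towers=[C/F; D/A; E/B] holding=-
step 5 (unstack(A, D)): towers=[C/F; D; E/B] holding=A
step 6 (stack(A, B)): towers=[C/F; D; E/B/A] holding=-
step 7 (unstack(F, C)): towers=[C; D; E/B/A] holding=F

towers=[C; D; E/B/A] holding=F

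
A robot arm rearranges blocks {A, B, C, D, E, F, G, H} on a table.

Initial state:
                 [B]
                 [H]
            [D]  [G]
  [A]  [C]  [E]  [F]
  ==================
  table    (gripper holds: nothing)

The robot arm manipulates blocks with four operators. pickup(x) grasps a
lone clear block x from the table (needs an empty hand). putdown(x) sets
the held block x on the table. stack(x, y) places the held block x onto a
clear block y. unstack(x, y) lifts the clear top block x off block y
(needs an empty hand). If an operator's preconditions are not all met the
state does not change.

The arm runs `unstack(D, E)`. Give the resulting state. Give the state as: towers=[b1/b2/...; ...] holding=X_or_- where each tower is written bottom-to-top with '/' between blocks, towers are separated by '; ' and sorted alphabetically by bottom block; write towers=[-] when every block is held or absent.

before: towers=[A; C; E/D; F/G/H/B] holding=-
pre[unstack(D, E)]: on(D,E) ok, clear(D) ok, handempty ok
all met → apply unstack(D, E)
after:  towers=[A; C; E; F/G/H/B] holding=D

towers=[A; C; E; F/G/H/B] holding=D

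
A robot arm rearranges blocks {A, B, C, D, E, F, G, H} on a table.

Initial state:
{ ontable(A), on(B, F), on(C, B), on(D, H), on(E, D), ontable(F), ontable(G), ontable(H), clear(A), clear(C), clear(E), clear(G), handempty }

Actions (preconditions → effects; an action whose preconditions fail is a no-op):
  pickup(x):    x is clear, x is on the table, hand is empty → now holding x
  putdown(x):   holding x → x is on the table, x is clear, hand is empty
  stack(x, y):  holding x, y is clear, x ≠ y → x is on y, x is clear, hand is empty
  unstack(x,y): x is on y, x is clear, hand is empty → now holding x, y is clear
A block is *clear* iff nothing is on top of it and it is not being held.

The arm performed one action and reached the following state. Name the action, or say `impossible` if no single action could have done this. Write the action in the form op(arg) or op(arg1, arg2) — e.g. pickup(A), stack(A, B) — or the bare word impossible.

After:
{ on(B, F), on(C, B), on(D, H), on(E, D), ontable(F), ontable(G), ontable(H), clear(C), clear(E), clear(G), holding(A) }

pickup(A)

target: towers=[F/B/C; G; H/D/E] holding=A
         pickup(G) → towers=[A; F/B/C; H/D/E] holding=G
         pickup(A) → towers=[F/B/C; G; H/D/E] holding=A  ← match
     unstack(E, D) → towers=[A; F/B/C; G; H/D] holding=E
     unstack(C, B) → towers=[A; F/B; G; H/D/E] holding=C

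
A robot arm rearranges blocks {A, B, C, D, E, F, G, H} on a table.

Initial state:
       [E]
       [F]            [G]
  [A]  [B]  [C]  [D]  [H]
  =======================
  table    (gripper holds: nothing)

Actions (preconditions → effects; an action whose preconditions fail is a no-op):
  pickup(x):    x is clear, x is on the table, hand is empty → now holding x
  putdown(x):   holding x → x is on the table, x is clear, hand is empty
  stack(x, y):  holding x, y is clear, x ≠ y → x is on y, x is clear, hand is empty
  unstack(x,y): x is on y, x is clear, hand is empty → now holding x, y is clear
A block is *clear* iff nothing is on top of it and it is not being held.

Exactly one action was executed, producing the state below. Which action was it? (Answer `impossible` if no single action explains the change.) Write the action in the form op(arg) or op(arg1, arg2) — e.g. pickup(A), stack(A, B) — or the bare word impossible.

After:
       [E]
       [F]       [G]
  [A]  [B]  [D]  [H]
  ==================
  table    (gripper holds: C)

pickup(C)

target: towers=[A; B/F/E; D; H/G] holding=C
     unstack(G, H) → towers=[A; B/F/E; C; D; H] holding=G
         pickup(A) → towers=[B/F/E; C; D; H/G] holding=A
     unstack(E, F) → towers=[A; B/F; C; D; H/G] holding=E
         pickup(D) → towers=[A; B/F/E; C; H/G] holding=D
         pickup(C) → towers=[A; B/F/E; D; H/G] holding=C  ← match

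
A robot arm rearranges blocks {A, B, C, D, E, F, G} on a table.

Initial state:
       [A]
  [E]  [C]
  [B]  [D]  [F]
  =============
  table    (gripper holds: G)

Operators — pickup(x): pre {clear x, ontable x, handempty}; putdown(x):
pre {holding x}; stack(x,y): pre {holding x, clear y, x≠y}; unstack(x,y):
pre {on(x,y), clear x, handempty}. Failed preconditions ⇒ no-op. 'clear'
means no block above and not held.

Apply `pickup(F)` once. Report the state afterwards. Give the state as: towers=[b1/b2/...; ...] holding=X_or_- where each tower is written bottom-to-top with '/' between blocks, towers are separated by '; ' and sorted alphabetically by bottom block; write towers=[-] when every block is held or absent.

before: towers=[B/E; D/C/A; F] holding=G
pre[pickup(F)]: clear(F) yes, ontable(F) yes, handempty no
handempty unmet → pickup(F) is a no-op
after:  towers=[B/E; D/C/A; F] holding=G

towers=[B/E; D/C/A; F] holding=G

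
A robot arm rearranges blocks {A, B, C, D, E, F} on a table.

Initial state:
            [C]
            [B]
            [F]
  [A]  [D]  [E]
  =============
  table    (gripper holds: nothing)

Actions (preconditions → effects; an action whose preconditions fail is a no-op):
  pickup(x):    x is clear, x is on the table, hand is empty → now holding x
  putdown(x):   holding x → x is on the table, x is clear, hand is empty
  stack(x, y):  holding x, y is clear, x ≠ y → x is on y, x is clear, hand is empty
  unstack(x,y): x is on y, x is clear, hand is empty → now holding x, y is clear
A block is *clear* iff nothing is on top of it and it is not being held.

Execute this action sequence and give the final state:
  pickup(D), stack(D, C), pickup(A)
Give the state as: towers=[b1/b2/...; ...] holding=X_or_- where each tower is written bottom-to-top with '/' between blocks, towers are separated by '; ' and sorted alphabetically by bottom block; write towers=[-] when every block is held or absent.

step 1 (pickup(D)): towers=[A; E/F/B/C] holding=D
step 2 (stack(D, C)): towers=[A; E/F/B/C/D] holding=-
step 3 (pickup(A)): towers=[E/F/B/C/D] holding=A

towers=[E/F/B/C/D] holding=A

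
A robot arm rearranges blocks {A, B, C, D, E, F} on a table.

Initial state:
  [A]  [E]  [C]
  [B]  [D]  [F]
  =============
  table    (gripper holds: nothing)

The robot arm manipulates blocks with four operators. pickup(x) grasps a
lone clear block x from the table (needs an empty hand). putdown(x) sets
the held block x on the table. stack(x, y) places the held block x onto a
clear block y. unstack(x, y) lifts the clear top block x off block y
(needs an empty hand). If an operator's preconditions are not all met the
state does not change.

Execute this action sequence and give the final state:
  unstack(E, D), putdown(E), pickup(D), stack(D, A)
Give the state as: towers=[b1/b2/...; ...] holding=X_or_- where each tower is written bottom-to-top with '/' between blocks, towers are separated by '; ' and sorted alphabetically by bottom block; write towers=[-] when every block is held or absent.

towers=[B/A/D; E; F/C] holding=-

step 1 (unstack(E, D)): towers=[B/A; D; F/C] holding=E
step 2 (putdown(E)): towers=[B/A; D; E; F/C] holding=-
step 3 (pickup(D)): towers=[B/A; E; F/C] holding=D
step 4 (stack(D, A)): towers=[B/A/D; E; F/C] holding=-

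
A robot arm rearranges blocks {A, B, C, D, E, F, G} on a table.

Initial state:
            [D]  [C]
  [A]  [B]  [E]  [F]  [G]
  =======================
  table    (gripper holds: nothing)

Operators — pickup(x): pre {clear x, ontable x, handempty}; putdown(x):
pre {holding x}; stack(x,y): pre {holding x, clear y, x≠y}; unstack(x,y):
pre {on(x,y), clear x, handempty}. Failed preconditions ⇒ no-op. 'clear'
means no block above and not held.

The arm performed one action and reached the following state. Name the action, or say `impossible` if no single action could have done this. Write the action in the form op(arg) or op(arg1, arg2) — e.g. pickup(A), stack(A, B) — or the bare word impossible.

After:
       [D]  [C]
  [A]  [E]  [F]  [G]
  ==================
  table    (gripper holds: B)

pickup(B)

target: towers=[A; E/D; F/C; G] holding=B
         pickup(B) → towers=[A; E/D; F/C; G] holding=B  ← match
         pickup(G) → towers=[A; B; E/D; F/C] holding=G
     unstack(D, E) → towers=[A; B; E; F/C; G] holding=D
         pickup(A) → towers=[B; E/D; F/C; G] holding=A
     unstack(C, F) → towers=[A; B; E/D; F; G] holding=C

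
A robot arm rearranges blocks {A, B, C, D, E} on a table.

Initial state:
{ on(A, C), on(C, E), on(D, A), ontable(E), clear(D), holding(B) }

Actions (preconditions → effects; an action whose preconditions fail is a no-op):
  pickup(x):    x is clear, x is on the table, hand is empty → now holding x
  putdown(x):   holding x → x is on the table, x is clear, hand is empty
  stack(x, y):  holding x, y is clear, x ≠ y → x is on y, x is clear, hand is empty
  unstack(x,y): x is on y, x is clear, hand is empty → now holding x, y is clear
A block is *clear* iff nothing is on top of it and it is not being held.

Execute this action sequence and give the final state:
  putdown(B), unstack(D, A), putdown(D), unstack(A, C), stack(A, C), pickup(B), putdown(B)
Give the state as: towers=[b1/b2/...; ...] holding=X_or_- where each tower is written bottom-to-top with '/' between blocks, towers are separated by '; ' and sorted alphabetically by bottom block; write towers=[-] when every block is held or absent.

towers=[B; D; E/C/A] holding=-

step 1 (putdown(B)): towers=[B; E/C/A/D] holding=-
step 2 (unstack(D, A)): towers=[B; E/C/A] holding=D
step 3 (putdown(D)): towers=[B; D; E/C/A] holding=-
step 4 (unstack(A, C)): towers=[B; D; E/C] holding=A
step 5 (stack(A, C)): towers=[B; D; E/C/A] holding=-
step 6 (pickup(B)): towers=[D; E/C/A] holding=B
step 7 (putdown(B)): towers=[B; D; E/C/A] holding=-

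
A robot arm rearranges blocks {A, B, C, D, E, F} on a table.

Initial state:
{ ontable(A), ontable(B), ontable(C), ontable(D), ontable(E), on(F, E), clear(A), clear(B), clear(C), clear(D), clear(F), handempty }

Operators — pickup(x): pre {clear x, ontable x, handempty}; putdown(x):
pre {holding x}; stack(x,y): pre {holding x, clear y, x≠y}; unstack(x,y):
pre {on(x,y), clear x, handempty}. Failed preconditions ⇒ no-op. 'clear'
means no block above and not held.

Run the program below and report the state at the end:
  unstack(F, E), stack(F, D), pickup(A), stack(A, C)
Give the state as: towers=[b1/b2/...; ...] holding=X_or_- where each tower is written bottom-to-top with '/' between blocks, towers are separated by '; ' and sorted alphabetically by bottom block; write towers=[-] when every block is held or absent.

towers=[B; C/A; D/F; E] holding=-

step 1 (unstack(F, E)): towers=[A; B; C; D; E] holding=F
step 2 (stack(F, D)): towers=[A; B; C; D/F; E] holding=-
step 3 (pickup(A)): towers=[B; C; D/F; E] holding=A
step 4 (stack(A, C)): towers=[B; C/A; D/F; E] holding=-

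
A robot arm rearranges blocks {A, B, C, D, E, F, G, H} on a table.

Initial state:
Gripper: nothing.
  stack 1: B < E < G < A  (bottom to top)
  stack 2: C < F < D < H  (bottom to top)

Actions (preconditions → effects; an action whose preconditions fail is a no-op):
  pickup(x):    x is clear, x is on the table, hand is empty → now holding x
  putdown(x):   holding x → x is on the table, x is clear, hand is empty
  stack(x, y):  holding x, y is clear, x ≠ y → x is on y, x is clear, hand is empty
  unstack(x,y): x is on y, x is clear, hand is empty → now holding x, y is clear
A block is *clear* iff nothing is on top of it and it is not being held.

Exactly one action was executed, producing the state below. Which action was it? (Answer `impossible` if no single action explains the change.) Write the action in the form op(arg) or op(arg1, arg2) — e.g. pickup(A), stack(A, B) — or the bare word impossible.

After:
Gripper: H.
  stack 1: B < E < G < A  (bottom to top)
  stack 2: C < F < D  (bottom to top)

target: towers=[B/E/G/A; C/F/D] holding=H
     unstack(A, G) → towers=[B/E/G; C/F/D/H] holding=A
     unstack(H, D) → towers=[B/E/G/A; C/F/D] holding=H  ← match

unstack(H, D)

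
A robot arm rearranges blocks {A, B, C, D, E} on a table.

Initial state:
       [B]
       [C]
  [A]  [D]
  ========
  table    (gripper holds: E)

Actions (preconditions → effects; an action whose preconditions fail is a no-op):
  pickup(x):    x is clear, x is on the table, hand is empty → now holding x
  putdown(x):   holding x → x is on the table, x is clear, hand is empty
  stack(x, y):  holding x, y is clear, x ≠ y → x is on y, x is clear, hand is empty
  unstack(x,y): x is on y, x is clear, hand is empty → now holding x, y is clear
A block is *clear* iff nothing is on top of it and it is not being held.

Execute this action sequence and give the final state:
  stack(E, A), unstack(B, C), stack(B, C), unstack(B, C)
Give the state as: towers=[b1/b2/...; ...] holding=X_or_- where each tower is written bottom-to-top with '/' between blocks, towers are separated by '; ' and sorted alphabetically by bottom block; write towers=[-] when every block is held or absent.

towers=[A/E; D/C] holding=B

step 1 (stack(E, A)): towers=[A/E; D/C/B] holding=-
step 2 (unstack(B, C)): towers=[A/E; D/C] holding=B
step 3 (stack(B, C)): towers=[A/E; D/C/B] holding=-
step 4 (unstack(B, C)): towers=[A/E; D/C] holding=B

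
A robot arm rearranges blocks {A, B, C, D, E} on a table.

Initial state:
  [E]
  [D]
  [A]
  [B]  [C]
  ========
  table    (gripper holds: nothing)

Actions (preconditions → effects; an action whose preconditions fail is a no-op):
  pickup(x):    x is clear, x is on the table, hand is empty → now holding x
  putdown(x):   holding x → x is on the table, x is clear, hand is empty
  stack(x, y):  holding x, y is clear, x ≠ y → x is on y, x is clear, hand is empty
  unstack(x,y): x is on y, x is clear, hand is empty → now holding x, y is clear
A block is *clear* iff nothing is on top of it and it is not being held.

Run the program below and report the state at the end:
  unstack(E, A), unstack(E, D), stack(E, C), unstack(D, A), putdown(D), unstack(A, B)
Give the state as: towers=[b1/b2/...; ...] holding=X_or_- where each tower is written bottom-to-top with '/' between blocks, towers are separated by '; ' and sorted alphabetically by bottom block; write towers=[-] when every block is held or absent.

step 1 (unstack(E, A)) [no-op]: towers=[B/A/D/E; C] holding=-
step 2 (unstack(E, D)): towers=[B/A/D; C] holding=E
step 3 (stack(E, C)): towers=[B/A/D; C/E] holding=-
step 4 (unstack(D, A)): towers=[B/A; C/E] holding=D
step 5 (putdown(D)): towers=[B/A; C/E; D] holding=-
step 6 (unstack(A, B)): towers=[B; C/E; D] holding=A

towers=[B; C/E; D] holding=A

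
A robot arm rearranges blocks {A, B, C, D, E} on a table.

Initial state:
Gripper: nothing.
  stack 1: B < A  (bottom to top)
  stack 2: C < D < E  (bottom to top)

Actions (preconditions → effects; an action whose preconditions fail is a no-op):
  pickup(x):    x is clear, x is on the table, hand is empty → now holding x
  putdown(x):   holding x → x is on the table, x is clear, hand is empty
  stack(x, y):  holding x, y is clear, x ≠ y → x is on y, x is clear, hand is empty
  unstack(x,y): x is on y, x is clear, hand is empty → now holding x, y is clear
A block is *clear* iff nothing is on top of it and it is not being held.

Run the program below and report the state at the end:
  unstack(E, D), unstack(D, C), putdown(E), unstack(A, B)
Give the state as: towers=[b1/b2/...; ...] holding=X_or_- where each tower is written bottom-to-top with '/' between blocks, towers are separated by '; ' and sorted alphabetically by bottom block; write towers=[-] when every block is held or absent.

towers=[B; C/D; E] holding=A

step 1 (unstack(E, D)): towers=[B/A; C/D] holding=E
step 2 (unstack(D, C)) [no-op]: towers=[B/A; C/D] holding=E
step 3 (putdown(E)): towers=[B/A; C/D; E] holding=-
step 4 (unstack(A, B)): towers=[B; C/D; E] holding=A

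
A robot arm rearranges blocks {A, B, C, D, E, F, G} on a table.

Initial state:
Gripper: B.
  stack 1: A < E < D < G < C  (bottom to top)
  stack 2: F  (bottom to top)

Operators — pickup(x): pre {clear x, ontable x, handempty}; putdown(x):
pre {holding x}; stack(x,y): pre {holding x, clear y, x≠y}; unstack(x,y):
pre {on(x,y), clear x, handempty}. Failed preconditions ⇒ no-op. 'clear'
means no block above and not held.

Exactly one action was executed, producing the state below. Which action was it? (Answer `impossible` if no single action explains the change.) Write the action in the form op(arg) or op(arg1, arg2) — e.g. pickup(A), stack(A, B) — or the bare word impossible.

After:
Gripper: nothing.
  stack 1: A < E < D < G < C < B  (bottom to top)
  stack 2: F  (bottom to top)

stack(B, C)

target: towers=[A/E/D/G/C/B; F] holding=-
        putdown(B) → towers=[A/E/D/G/C; B; F] holding=-
       stack(B, F) → towers=[A/E/D/G/C; F/B] holding=-
       stack(B, C) → towers=[A/E/D/G/C/B; F] holding=-  ← match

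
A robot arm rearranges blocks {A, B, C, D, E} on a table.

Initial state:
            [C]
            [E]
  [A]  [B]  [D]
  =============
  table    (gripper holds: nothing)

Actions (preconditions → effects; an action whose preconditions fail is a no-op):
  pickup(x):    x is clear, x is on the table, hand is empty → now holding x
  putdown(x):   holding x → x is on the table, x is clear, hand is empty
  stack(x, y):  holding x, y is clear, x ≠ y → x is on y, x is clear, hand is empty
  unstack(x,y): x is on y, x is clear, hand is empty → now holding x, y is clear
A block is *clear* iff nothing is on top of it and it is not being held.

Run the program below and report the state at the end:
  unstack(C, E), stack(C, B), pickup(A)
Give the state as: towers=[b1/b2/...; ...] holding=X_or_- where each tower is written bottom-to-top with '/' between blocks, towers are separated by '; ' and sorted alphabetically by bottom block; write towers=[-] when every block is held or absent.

towers=[B/C; D/E] holding=A

step 1 (unstack(C, E)): towers=[A; B; D/E] holding=C
step 2 (stack(C, B)): towers=[A; B/C; D/E] holding=-
step 3 (pickup(A)): towers=[B/C; D/E] holding=A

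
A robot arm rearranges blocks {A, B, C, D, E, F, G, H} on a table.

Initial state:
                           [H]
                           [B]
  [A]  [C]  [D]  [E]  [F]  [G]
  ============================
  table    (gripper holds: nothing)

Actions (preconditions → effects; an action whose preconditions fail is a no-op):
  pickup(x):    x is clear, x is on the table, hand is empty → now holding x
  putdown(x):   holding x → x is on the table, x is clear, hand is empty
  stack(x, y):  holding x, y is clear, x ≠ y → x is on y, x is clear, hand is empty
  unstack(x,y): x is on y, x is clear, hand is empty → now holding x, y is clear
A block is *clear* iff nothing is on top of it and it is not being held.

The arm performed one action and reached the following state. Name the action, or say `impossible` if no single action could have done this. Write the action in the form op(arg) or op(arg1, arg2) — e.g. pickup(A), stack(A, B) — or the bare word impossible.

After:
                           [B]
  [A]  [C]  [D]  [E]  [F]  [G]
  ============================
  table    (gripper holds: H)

target: towers=[A; C; D; E; F; G/B] holding=H
         pickup(A) → towers=[C; D; E; F; G/B/H] holding=A
         pickup(E) → towers=[A; C; D; F; G/B/H] holding=E
     unstack(H, B) → towers=[A; C; D; E; F; G/B] holding=H  ← match
         pickup(F) → towers=[A; C; D; E; G/B/H] holding=F
         pickup(D) → towers=[A; C; E; F; G/B/H] holding=D
         pickup(C) → towers=[A; D; E; F; G/B/H] holding=C

unstack(H, B)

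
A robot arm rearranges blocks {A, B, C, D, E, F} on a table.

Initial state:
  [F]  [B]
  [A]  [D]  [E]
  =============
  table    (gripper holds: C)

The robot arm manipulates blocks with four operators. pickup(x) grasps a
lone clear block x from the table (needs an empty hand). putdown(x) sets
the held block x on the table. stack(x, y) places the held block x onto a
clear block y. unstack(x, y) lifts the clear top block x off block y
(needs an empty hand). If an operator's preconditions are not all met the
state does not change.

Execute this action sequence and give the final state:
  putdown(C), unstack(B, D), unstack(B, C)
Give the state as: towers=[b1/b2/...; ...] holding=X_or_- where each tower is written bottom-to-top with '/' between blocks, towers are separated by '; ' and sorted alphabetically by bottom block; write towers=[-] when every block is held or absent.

towers=[A/F; C; D; E] holding=B

step 1 (putdown(C)): towers=[A/F; C; D/B; E] holding=-
step 2 (unstack(B, D)): towers=[A/F; C; D; E] holding=B
step 3 (unstack(B, C)) [no-op]: towers=[A/F; C; D; E] holding=B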